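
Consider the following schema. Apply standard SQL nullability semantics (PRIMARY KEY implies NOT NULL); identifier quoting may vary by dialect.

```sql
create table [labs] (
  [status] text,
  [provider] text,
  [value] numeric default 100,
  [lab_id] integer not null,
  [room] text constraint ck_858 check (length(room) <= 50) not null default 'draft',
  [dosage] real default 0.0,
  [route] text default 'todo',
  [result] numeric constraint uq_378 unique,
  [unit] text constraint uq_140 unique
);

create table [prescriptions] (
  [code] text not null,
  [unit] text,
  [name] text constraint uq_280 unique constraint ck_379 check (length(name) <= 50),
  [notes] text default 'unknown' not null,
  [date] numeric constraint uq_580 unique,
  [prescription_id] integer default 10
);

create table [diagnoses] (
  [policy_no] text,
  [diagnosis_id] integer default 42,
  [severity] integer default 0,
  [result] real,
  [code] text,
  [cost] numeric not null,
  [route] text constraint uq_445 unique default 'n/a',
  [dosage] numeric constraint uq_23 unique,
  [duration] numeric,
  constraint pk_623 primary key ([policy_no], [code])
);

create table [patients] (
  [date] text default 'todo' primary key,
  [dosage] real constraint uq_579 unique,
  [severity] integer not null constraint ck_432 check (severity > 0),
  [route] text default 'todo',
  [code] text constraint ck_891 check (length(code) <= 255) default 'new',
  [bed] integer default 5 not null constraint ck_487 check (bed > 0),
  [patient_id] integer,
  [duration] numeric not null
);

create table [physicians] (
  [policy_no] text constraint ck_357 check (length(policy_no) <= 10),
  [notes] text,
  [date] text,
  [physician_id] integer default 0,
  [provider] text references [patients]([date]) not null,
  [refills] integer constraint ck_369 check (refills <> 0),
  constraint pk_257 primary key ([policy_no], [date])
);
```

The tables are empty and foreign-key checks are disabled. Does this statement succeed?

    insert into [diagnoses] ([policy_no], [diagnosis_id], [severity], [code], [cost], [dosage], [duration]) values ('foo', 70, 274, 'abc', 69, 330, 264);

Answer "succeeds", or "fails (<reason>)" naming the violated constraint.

succeeds

NOT NULL columns: code is supplied; cost is supplied; policy_no is supplied.
No constraint is violated.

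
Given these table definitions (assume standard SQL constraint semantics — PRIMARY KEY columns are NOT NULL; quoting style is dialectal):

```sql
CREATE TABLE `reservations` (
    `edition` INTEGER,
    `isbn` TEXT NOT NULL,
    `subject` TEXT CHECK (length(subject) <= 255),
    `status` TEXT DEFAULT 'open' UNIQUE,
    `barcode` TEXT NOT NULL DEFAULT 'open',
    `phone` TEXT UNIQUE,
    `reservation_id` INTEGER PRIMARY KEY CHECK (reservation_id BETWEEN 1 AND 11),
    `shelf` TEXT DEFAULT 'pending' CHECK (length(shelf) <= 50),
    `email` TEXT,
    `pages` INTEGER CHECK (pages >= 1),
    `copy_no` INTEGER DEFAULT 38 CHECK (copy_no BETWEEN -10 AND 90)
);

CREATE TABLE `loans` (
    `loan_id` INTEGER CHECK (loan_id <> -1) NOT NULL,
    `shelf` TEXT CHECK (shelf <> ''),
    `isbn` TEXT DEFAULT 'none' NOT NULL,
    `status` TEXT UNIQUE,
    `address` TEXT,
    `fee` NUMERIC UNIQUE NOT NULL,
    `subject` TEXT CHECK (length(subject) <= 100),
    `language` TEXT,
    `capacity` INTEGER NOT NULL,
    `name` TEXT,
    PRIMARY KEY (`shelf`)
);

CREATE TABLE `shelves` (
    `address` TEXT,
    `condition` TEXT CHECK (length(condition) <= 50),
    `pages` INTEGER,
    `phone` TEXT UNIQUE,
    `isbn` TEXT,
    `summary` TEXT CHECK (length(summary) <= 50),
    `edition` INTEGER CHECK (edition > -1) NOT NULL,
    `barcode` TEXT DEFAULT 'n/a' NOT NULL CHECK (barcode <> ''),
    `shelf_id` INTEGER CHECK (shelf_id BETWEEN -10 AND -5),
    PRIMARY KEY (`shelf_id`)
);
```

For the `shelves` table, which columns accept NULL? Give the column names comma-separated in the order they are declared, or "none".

address, condition, pages, phone, isbn, summary

- address: no NOT NULL constraint applies → nullable.
- condition: CHECK does not forbid NULL (a CHECK constraint passes when its expression is NULL) → nullable.
- pages: no NOT NULL constraint applies → nullable.
- phone: UNIQUE does not imply NOT NULL → nullable.
- isbn: no NOT NULL constraint applies → nullable.
- summary: CHECK does not forbid NULL (a CHECK constraint passes when its expression is NULL) → nullable.
- edition: declared NOT NULL → not nullable.
- barcode: declared NOT NULL → not nullable.
- shelf_id: part of the PRIMARY KEY, which implies NOT NULL → not nullable.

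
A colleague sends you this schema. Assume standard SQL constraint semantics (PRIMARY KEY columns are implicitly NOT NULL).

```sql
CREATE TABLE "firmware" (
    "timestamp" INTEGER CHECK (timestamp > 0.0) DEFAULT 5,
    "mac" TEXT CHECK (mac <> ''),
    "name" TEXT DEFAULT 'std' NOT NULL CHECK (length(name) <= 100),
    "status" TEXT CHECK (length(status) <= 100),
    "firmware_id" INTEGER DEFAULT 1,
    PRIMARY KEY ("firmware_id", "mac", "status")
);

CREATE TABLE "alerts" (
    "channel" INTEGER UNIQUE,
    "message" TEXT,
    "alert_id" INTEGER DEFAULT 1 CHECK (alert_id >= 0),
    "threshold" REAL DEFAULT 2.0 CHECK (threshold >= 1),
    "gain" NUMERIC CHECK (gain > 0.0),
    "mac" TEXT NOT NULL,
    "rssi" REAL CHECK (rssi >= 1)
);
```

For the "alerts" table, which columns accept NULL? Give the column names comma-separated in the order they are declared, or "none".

channel, message, alert_id, threshold, gain, rssi

- channel: UNIQUE does not imply NOT NULL → nullable.
- message: no NOT NULL constraint applies → nullable.
- alert_id: CHECK does not forbid NULL (a CHECK constraint passes when its expression is NULL) → nullable.
- threshold: CHECK does not forbid NULL (a CHECK constraint passes when its expression is NULL) → nullable.
- gain: CHECK does not forbid NULL (a CHECK constraint passes when its expression is NULL) → nullable.
- mac: declared NOT NULL → not nullable.
- rssi: CHECK does not forbid NULL (a CHECK constraint passes when its expression is NULL) → nullable.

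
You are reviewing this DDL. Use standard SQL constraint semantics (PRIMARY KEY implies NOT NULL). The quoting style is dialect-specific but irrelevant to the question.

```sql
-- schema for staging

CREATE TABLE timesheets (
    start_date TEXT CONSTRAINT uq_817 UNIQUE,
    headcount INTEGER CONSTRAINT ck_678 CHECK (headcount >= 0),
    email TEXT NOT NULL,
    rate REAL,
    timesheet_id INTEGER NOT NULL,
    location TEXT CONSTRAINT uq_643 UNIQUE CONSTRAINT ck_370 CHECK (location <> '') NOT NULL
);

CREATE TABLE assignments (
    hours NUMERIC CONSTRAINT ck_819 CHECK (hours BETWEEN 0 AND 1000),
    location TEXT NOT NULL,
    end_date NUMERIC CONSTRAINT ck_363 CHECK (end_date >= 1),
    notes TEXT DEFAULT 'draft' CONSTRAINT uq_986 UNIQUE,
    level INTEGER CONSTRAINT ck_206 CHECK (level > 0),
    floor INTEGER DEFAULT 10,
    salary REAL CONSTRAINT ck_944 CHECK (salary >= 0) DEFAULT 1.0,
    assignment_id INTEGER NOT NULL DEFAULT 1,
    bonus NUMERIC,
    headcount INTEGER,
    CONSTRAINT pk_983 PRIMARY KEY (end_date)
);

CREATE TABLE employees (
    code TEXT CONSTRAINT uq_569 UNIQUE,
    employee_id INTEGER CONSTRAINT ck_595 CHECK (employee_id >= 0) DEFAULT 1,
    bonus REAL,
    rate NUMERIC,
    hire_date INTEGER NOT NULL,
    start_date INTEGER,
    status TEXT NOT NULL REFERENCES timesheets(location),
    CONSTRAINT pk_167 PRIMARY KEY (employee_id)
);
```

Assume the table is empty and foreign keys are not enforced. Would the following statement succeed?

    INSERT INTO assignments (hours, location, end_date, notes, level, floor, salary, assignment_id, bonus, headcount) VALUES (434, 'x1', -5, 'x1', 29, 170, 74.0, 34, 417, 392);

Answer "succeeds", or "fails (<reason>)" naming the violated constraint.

fails (CHECK on end_date)

The value -5 for end_date violates CHECK (end_date >= 1).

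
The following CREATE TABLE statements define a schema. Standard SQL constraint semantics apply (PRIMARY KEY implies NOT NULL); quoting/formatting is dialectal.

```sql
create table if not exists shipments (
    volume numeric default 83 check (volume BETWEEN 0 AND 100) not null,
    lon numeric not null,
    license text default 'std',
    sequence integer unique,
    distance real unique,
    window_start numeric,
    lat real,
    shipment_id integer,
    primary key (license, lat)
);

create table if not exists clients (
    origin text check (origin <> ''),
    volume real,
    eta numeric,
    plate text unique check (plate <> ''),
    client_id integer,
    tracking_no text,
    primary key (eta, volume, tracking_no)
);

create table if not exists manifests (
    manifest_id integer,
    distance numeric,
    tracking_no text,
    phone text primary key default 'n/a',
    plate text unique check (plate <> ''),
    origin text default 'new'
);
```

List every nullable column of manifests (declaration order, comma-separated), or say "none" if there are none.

manifest_id, distance, tracking_no, plate, origin

- manifest_id: no NOT NULL constraint applies → nullable.
- distance: no NOT NULL constraint applies → nullable.
- tracking_no: no NOT NULL constraint applies → nullable.
- phone: part of the PRIMARY KEY, which implies NOT NULL → not nullable.
- plate: CHECK does not forbid NULL (a CHECK constraint passes when its expression is NULL) → nullable.
- origin: DEFAULT only fills an omitted column; an explicit NULL is still allowed → nullable.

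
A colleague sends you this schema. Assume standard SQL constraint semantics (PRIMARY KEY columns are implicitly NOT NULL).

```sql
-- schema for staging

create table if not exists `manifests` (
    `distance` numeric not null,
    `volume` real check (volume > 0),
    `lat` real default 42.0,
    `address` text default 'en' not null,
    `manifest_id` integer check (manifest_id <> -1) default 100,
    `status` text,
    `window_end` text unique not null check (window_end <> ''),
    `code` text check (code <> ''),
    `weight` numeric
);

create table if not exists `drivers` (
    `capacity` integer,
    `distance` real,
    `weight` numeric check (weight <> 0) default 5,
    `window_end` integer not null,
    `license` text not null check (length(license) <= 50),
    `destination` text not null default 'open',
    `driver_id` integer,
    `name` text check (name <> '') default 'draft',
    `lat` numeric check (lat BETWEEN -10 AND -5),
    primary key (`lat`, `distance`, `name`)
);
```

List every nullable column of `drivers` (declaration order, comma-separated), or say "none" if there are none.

capacity, weight, driver_id

- capacity: no NOT NULL constraint applies → nullable.
- distance: part of the PRIMARY KEY, which implies NOT NULL → not nullable.
- weight: CHECK does not forbid NULL (a CHECK constraint passes when its expression is NULL) → nullable.
- window_end: declared NOT NULL → not nullable.
- license: declared NOT NULL → not nullable.
- destination: declared NOT NULL → not nullable.
- driver_id: no NOT NULL constraint applies → nullable.
- name: part of the PRIMARY KEY, which implies NOT NULL → not nullable.
- lat: part of the PRIMARY KEY, which implies NOT NULL → not nullable.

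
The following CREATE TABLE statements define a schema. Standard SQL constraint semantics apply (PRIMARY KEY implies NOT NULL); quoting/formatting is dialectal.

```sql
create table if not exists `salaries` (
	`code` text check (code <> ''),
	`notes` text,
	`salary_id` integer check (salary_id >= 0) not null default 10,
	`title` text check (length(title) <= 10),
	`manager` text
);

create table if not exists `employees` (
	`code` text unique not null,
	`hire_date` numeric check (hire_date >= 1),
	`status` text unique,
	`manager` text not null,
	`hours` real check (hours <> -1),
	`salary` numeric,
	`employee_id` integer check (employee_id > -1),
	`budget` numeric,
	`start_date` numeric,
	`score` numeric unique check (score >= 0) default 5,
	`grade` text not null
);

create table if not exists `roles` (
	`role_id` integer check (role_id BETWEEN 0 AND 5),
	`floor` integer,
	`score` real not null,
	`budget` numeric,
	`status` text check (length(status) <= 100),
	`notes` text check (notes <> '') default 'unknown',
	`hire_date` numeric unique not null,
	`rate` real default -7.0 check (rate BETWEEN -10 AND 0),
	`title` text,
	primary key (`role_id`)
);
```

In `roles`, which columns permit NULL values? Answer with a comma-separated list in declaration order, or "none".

floor, budget, status, notes, rate, title

- role_id: part of the PRIMARY KEY, which implies NOT NULL → not nullable.
- floor: no NOT NULL constraint applies → nullable.
- score: declared NOT NULL → not nullable.
- budget: no NOT NULL constraint applies → nullable.
- status: CHECK does not forbid NULL (a CHECK constraint passes when its expression is NULL) → nullable.
- notes: CHECK does not forbid NULL (a CHECK constraint passes when its expression is NULL) → nullable.
- hire_date: declared NOT NULL → not nullable.
- rate: CHECK does not forbid NULL (a CHECK constraint passes when its expression is NULL) → nullable.
- title: no NOT NULL constraint applies → nullable.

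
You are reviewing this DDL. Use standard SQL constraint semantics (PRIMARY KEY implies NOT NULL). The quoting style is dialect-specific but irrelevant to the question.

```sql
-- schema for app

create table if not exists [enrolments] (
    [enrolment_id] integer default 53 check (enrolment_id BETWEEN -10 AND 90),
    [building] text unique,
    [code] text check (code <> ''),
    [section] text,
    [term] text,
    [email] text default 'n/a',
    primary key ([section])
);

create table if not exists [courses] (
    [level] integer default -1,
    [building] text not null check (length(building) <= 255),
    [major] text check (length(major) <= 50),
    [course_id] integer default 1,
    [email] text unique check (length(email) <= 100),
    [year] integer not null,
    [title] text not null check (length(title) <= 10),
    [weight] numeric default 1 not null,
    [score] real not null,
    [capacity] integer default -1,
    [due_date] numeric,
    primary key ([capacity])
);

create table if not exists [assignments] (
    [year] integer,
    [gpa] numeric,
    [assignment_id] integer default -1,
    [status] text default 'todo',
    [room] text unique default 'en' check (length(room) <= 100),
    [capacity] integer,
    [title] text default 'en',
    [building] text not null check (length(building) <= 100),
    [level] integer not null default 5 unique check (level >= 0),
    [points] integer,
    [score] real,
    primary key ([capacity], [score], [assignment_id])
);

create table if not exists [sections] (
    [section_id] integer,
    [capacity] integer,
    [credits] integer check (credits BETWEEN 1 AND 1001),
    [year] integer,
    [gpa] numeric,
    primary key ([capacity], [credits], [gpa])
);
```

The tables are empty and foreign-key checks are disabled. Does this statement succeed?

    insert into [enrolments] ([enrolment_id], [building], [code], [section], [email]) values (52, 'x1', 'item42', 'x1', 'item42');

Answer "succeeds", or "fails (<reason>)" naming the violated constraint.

NOT NULL columns: section is supplied.
CHECK constraints: 52 satisfies (enrolment_id BETWEEN -10 AND 90); 'item42' satisfies (code <> '').
No constraint is violated.

succeeds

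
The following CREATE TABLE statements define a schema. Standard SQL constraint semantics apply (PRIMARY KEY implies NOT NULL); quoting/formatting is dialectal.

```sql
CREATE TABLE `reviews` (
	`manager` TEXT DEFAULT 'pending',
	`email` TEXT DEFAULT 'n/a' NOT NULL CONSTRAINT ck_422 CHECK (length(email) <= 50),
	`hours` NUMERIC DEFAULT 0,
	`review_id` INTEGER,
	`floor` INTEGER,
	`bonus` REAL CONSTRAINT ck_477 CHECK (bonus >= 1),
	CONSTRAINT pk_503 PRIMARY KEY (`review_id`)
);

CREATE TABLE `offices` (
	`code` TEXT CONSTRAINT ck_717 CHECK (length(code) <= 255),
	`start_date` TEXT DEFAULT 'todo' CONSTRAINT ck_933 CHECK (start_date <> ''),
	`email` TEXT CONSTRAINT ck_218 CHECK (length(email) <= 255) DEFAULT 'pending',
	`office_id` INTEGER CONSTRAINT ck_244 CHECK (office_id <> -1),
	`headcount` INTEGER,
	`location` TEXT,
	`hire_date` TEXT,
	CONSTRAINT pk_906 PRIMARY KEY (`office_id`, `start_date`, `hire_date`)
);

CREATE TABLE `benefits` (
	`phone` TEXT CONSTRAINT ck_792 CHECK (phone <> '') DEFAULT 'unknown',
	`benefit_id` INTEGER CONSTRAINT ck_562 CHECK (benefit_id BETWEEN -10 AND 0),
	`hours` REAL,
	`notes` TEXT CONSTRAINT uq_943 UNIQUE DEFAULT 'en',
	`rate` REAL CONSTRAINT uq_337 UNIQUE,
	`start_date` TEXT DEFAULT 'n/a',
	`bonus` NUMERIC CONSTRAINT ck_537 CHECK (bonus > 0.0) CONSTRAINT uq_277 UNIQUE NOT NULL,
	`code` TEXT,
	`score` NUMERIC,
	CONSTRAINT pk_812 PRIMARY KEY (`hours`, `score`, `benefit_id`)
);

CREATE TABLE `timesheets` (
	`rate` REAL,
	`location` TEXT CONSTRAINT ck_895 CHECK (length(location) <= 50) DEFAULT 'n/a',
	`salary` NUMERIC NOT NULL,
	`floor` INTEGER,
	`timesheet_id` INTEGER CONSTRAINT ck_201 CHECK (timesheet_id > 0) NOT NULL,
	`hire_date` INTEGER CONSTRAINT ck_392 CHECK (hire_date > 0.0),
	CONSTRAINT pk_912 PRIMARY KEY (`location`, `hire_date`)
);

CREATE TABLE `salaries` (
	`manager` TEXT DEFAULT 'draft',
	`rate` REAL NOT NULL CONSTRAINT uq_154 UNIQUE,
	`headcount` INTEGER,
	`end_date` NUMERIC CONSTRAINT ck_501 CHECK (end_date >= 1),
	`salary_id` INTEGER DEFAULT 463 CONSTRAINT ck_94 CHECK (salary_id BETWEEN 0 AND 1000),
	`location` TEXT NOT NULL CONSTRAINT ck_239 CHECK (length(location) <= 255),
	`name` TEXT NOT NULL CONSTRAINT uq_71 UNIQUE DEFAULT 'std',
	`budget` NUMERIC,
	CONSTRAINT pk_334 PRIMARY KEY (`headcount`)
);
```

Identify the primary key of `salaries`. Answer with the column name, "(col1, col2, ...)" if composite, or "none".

headcount is declared PRIMARY KEY as a table-level PRIMARY KEY clause.

headcount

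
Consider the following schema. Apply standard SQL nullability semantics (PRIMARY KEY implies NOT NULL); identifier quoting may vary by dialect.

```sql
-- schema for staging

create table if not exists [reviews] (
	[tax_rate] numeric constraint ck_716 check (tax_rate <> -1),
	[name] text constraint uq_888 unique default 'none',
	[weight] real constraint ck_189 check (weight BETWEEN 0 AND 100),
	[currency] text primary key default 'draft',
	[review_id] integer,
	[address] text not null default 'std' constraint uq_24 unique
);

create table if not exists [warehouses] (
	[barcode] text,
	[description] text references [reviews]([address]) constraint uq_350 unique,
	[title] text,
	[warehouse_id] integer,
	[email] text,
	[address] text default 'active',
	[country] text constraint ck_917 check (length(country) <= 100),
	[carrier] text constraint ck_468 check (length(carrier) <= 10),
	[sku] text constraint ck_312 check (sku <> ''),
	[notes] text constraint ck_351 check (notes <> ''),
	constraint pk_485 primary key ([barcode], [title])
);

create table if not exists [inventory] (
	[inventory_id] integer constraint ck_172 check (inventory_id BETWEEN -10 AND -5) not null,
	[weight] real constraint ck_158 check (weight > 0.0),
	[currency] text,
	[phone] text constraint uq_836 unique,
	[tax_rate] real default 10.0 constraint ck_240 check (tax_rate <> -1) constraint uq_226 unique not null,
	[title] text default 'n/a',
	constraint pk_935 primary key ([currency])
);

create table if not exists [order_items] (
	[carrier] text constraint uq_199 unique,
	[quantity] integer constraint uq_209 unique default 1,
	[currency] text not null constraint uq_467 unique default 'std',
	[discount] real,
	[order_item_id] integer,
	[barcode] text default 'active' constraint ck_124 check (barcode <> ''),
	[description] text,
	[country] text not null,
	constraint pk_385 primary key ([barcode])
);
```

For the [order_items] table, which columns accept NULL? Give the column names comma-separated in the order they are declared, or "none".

carrier, quantity, discount, order_item_id, description

- carrier: UNIQUE does not imply NOT NULL → nullable.
- quantity: UNIQUE does not imply NOT NULL → nullable.
- currency: declared NOT NULL → not nullable.
- discount: no NOT NULL constraint applies → nullable.
- order_item_id: no NOT NULL constraint applies → nullable.
- barcode: part of the PRIMARY KEY, which implies NOT NULL → not nullable.
- description: no NOT NULL constraint applies → nullable.
- country: declared NOT NULL → not nullable.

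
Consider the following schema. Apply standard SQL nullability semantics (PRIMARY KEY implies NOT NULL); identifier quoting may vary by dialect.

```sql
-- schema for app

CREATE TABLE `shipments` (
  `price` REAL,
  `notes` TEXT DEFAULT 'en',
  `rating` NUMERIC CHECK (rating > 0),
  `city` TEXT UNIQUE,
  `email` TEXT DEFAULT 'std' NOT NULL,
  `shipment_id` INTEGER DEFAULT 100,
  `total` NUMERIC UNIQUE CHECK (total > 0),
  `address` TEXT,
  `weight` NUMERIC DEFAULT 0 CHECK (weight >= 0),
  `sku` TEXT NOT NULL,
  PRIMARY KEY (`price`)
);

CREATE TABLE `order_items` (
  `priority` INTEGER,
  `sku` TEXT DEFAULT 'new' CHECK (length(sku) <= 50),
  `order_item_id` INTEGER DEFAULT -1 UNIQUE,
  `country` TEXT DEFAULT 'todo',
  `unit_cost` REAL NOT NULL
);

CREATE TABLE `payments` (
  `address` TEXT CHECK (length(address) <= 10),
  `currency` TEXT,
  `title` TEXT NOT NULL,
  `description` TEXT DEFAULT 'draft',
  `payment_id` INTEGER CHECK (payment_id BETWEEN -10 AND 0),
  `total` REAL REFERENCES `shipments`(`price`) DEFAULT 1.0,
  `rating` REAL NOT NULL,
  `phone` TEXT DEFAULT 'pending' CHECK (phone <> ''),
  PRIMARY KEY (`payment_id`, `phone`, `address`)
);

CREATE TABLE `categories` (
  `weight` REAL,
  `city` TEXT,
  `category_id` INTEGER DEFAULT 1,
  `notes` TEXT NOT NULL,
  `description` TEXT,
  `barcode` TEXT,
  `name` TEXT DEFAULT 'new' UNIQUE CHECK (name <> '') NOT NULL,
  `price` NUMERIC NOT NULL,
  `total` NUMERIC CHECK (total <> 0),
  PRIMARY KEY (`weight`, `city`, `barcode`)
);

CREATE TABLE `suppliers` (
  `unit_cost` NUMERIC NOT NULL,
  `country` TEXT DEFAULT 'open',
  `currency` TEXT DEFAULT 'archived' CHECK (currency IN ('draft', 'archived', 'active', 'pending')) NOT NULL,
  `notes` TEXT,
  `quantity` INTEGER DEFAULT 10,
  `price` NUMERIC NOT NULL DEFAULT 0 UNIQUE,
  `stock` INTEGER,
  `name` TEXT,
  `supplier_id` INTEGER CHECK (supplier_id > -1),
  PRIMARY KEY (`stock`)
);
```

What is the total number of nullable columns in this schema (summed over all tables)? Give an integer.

22

shipments: 7 nullable (notes, rating, city, shipment_id, total, address, weight — PK (price) and explicit NOT NULL columns excluded).
order_items: 4 nullable (priority, sku, order_item_id, country — PK none and explicit NOT NULL columns excluded).
payments: 3 nullable (currency, description, total — PK (payment_id, phone, address) and explicit NOT NULL columns excluded).
categories: 3 nullable (category_id, description, total — PK (weight, city, barcode) and explicit NOT NULL columns excluded).
suppliers: 5 nullable (country, notes, quantity, name, supplier_id — PK (stock) and explicit NOT NULL columns excluded).
Total: 7 + 4 + 3 + 3 + 5 = 22.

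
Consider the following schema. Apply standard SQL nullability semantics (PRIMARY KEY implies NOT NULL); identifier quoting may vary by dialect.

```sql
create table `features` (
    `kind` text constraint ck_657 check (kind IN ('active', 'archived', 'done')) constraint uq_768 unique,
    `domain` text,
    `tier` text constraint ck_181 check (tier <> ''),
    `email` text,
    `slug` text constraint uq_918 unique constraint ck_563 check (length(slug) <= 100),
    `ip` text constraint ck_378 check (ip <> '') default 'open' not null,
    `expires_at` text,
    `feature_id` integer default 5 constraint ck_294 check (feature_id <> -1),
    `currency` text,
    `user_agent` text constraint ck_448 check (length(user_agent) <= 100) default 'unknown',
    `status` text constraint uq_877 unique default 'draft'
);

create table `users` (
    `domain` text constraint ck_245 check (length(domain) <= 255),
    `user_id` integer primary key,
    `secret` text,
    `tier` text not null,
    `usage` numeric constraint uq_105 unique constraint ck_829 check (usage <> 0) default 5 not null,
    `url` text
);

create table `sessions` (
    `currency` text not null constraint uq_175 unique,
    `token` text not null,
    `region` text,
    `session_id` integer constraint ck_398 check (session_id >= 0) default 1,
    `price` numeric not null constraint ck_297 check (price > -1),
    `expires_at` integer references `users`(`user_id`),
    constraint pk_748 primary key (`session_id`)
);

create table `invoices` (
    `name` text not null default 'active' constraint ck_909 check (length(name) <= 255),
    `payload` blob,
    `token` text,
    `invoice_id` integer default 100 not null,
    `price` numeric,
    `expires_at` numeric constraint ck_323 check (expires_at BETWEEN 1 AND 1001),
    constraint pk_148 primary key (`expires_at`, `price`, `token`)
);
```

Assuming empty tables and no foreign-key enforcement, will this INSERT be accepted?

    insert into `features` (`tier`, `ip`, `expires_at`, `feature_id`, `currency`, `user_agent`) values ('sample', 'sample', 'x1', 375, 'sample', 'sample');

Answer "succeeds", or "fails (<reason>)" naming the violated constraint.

NOT NULL columns: ip is supplied.
CHECK constraints: 'sample' satisfies (tier <> ''); 'sample' satisfies (ip <> ''); 375 satisfies (feature_id <> -1); 'sample' satisfies (length(user_agent) <= 100).
No constraint is violated.

succeeds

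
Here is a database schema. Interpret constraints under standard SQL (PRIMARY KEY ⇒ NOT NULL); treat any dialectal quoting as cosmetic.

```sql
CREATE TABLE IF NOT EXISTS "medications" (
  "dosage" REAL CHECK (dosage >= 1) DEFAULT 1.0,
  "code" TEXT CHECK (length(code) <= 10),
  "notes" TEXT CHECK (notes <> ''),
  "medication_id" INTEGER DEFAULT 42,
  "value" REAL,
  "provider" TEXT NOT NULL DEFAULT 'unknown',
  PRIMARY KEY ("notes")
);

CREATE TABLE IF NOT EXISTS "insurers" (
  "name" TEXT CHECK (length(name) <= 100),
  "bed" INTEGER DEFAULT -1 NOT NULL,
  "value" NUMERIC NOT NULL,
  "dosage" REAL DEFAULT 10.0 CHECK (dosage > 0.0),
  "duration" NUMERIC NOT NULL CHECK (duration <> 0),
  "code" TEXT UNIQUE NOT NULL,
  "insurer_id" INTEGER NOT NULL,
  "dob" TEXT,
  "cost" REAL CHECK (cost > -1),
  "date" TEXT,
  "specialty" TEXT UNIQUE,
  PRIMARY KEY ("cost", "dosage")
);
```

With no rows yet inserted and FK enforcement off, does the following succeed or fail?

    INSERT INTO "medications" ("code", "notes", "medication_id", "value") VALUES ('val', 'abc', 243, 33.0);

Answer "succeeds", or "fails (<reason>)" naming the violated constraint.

succeeds

NOT NULL columns: notes is supplied; provider defaults to 'unknown'.
CHECK constraints: 'val' satisfies (length(code) <= 10); 'abc' satisfies (notes <> '').
No constraint is violated.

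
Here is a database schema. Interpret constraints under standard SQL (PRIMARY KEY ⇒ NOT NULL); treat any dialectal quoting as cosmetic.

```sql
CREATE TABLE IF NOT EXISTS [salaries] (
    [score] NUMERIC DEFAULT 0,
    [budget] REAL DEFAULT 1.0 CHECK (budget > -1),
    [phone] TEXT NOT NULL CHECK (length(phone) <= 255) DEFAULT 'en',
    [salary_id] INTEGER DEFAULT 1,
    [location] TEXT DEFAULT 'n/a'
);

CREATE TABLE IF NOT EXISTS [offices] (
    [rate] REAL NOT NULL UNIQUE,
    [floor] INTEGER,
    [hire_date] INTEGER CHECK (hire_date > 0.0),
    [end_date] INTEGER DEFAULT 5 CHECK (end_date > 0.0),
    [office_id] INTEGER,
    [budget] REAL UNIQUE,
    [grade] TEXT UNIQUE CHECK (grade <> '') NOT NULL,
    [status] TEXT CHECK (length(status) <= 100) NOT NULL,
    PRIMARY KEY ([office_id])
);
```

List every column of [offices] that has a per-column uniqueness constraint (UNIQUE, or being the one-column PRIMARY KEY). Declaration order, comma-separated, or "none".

rate, office_id, budget, grade

- rate: declared UNIQUE → unique.
- floor: no UNIQUE or single-column PK constraint.
- hire_date: no UNIQUE or single-column PK constraint.
- end_date: no UNIQUE or single-column PK constraint.
- office_id: single-column PRIMARY KEY → unique.
- budget: declared UNIQUE → unique.
- grade: declared UNIQUE → unique.
- status: no UNIQUE or single-column PK constraint.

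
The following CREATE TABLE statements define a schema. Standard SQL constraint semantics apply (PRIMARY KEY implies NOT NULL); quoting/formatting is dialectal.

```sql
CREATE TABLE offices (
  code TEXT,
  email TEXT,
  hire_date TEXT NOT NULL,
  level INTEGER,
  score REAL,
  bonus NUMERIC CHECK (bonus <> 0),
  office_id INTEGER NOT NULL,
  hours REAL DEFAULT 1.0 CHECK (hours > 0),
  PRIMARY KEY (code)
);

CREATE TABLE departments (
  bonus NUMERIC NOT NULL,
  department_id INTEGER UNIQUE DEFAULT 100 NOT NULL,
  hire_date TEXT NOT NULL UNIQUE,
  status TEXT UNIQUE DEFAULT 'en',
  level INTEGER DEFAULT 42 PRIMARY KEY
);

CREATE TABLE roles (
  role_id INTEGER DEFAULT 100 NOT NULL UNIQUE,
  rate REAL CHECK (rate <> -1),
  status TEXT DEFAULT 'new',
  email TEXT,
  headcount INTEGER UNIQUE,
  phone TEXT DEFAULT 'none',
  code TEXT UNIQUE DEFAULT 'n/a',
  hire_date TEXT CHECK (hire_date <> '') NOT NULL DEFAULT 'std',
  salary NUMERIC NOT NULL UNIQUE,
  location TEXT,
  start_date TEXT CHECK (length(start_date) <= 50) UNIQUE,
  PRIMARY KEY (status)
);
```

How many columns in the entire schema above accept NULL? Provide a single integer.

offices: 5 nullable (email, level, score, bonus, hours — PK (code) and explicit NOT NULL columns excluded).
departments: 1 nullable (status — PK (level) and explicit NOT NULL columns excluded).
roles: 7 nullable (rate, email, headcount, phone, code, location, start_date — PK (status) and explicit NOT NULL columns excluded).
Total: 5 + 1 + 7 = 13.

13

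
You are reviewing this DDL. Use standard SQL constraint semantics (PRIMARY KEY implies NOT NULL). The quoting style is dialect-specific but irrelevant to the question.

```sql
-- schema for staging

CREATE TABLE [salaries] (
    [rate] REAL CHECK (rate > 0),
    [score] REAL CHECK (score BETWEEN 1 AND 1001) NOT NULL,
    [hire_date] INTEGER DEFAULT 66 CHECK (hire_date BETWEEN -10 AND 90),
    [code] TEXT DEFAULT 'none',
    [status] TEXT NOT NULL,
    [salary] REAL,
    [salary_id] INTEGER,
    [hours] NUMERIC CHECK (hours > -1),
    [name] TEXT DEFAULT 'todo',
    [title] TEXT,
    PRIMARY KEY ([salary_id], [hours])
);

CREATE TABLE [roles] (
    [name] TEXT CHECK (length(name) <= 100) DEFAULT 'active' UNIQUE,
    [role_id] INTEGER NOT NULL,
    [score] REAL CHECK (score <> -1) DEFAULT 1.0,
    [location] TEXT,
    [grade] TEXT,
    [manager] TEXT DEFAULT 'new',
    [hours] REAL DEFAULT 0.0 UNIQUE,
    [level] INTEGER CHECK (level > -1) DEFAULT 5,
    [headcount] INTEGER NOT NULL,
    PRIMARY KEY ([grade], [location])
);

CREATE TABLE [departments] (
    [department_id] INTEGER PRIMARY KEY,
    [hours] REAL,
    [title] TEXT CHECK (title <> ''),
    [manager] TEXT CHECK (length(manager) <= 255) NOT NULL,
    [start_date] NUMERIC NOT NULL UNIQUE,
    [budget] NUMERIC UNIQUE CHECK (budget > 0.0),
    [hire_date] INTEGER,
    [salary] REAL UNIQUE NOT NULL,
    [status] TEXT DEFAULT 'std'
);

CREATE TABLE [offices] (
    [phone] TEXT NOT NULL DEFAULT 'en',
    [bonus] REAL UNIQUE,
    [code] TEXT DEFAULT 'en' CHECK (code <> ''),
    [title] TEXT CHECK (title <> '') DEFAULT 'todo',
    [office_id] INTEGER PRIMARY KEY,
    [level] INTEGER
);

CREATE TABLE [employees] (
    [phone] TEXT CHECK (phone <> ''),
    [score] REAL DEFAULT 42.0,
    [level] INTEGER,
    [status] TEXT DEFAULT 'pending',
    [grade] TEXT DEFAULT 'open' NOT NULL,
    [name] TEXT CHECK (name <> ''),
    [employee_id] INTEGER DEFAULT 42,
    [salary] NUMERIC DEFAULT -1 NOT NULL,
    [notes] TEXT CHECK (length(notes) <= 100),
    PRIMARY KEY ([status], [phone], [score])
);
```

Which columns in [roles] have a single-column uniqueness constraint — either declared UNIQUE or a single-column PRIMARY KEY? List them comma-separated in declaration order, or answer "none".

- name: declared UNIQUE → unique.
- role_id: no UNIQUE or single-column PK constraint.
- score: no UNIQUE or single-column PK constraint.
- location: part of a composite PRIMARY KEY — only the tuple is unique, not this column on its own.
- grade: part of a composite PRIMARY KEY — only the tuple is unique, not this column on its own.
- manager: no UNIQUE or single-column PK constraint.
- hours: declared UNIQUE → unique.
- level: no UNIQUE or single-column PK constraint.
- headcount: no UNIQUE or single-column PK constraint.

name, hours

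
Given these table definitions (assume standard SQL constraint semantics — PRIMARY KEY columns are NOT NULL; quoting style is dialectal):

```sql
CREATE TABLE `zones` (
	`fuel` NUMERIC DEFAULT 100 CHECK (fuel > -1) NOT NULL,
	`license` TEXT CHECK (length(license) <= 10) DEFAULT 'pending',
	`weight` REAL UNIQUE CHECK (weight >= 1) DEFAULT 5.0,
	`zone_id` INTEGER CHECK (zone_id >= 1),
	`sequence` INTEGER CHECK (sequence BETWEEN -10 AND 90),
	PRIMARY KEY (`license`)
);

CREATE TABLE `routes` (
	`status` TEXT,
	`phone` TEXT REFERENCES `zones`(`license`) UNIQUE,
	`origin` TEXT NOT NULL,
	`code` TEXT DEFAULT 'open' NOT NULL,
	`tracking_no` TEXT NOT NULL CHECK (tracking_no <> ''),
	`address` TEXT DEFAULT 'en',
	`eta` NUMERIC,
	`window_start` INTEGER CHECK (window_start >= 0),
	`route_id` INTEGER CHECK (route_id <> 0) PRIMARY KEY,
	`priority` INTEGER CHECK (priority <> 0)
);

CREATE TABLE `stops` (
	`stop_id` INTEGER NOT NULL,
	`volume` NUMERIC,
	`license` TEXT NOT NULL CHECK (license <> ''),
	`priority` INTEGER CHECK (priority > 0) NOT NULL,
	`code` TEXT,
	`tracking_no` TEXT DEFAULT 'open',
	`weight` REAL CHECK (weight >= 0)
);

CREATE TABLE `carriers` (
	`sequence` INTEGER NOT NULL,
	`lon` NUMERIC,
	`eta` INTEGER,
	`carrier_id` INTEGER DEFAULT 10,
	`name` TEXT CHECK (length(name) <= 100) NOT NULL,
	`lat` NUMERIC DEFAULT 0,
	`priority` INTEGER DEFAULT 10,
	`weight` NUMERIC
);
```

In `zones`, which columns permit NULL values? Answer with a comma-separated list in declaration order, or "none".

weight, zone_id, sequence

- fuel: declared NOT NULL → not nullable.
- license: part of the PRIMARY KEY, which implies NOT NULL → not nullable.
- weight: CHECK does not forbid NULL (a CHECK constraint passes when its expression is NULL) → nullable.
- zone_id: CHECK does not forbid NULL (a CHECK constraint passes when its expression is NULL) → nullable.
- sequence: CHECK does not forbid NULL (a CHECK constraint passes when its expression is NULL) → nullable.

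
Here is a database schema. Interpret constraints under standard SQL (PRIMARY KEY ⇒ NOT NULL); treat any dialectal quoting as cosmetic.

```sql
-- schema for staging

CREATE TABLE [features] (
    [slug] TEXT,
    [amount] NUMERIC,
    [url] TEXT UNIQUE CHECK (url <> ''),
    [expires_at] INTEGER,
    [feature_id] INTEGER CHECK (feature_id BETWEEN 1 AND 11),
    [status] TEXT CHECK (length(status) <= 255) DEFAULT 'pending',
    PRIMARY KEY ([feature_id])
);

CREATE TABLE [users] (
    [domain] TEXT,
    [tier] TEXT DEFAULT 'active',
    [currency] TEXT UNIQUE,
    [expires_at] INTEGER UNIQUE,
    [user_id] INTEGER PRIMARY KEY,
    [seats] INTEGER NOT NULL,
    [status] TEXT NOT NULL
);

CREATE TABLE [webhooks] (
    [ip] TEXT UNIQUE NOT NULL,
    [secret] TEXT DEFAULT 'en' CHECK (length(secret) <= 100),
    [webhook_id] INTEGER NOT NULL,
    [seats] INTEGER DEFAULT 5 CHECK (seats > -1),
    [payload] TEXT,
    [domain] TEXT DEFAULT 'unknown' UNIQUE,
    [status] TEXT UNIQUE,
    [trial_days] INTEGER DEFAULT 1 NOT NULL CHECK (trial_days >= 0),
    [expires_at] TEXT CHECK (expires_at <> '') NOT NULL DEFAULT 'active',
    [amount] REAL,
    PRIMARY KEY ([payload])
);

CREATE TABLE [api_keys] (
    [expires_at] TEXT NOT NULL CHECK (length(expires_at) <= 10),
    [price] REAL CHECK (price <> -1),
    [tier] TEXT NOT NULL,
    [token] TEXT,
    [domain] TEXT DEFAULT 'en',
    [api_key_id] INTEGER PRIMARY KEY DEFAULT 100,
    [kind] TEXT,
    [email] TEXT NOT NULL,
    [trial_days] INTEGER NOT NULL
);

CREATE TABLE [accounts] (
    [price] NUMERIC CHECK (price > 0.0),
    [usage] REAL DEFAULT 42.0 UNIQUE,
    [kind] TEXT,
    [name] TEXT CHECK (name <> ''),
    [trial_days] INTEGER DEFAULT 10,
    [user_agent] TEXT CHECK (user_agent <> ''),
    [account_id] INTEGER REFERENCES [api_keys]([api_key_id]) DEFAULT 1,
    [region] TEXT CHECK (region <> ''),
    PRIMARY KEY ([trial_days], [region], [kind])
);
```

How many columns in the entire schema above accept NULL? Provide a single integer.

23

features: 5 nullable (slug, amount, url, expires_at, status — PK (feature_id) and explicit NOT NULL columns excluded).
users: 4 nullable (domain, tier, currency, expires_at — PK (user_id) and explicit NOT NULL columns excluded).
webhooks: 5 nullable (secret, seats, domain, status, amount — PK (payload) and explicit NOT NULL columns excluded).
api_keys: 4 nullable (price, token, domain, kind — PK (api_key_id) and explicit NOT NULL columns excluded).
accounts: 5 nullable (price, usage, name, user_agent, account_id — PK (trial_days, region, kind) and explicit NOT NULL columns excluded).
Total: 5 + 4 + 5 + 4 + 5 = 23.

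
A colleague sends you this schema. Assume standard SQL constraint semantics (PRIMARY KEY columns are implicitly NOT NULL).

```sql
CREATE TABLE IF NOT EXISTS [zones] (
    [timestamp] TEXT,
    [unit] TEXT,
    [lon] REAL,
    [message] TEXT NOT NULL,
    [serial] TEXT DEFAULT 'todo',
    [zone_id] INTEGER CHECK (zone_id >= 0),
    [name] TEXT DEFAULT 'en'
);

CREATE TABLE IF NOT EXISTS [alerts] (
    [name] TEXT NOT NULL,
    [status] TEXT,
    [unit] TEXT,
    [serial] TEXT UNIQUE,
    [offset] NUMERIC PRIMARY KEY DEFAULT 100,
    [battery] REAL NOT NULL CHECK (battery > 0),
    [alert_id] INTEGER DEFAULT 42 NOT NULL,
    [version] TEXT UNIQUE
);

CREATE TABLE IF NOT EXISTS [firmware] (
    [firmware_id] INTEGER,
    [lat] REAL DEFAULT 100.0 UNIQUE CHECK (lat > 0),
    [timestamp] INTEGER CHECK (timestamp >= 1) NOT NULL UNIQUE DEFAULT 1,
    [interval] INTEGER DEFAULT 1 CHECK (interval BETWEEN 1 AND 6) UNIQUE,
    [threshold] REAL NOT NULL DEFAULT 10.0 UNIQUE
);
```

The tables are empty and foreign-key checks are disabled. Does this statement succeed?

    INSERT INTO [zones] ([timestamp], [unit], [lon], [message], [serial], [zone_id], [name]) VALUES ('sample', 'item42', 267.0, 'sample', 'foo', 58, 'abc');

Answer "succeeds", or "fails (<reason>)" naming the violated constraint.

NOT NULL columns: message is supplied.
CHECK constraints: 58 satisfies (zone_id >= 0).
No constraint is violated.

succeeds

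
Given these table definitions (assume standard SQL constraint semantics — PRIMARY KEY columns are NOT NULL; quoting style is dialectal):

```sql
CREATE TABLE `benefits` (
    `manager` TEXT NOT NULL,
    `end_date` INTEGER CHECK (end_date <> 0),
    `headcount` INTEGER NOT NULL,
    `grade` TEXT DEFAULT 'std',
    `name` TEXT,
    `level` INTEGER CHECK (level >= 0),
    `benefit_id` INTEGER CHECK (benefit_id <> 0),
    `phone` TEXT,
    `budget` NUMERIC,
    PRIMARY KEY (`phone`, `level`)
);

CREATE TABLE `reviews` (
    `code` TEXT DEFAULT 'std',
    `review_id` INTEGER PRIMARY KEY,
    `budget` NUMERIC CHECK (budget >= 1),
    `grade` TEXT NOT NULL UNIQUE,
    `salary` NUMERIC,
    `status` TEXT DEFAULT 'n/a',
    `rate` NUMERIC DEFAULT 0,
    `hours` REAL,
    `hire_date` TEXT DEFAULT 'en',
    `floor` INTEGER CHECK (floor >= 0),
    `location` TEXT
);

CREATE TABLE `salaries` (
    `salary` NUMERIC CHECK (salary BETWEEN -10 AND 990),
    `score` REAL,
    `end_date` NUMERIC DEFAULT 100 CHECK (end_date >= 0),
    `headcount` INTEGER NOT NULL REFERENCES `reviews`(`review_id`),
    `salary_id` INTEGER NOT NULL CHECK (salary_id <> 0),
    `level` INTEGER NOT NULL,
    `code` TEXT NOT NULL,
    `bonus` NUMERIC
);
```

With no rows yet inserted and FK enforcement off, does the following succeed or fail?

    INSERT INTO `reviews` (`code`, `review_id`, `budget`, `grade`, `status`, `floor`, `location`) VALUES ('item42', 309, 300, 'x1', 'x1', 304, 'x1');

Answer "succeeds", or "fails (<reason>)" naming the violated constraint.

NOT NULL columns: grade is supplied; review_id is supplied.
CHECK constraints: 300 satisfies (budget >= 1); 304 satisfies (floor >= 0).
No constraint is violated.

succeeds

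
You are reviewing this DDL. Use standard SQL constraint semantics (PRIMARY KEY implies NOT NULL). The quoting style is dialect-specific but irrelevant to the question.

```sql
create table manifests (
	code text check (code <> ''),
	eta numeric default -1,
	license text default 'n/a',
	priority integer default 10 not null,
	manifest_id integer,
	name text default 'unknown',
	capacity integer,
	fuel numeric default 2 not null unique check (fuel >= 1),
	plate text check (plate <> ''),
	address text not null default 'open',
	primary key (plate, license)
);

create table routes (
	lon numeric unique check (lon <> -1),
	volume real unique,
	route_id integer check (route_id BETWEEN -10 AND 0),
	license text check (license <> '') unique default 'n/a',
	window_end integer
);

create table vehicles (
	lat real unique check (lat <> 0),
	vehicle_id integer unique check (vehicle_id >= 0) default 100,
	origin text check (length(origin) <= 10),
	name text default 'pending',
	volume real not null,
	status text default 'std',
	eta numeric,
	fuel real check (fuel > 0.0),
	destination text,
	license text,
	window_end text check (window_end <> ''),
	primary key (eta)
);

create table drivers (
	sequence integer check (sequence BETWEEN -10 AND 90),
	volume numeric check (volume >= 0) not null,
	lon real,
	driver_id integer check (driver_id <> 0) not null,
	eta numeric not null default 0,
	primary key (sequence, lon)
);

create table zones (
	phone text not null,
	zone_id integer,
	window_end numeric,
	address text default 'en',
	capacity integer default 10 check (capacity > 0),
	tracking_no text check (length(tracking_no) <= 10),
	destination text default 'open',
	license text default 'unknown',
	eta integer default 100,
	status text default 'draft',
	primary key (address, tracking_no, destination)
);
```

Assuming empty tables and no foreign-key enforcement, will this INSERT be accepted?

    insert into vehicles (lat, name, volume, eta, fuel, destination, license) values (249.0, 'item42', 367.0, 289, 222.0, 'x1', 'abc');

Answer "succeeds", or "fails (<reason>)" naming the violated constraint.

succeeds

NOT NULL columns: eta is supplied; volume is supplied.
CHECK constraints: 249.0 satisfies (lat <> 0); 222.0 satisfies (fuel > 0.0).
No constraint is violated.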